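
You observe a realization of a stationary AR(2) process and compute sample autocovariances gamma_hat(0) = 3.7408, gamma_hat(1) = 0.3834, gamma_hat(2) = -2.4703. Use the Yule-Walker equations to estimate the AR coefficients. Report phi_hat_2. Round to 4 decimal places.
\hat\phi_{2} = -0.6780

The Yule-Walker equations for an AR(p) process read, in matrix form,
  Gamma_p phi = r_p,   with   (Gamma_p)_{ij} = gamma(|i - j|),
                       (r_p)_i = gamma(i),   i,j = 1..p.
Substitute the sample gammas (Toeplitz matrix and right-hand side of size 2):
  Gamma_p = [[3.7408, 0.3834], [0.3834, 3.7408]]
  r_p     = [0.3834, -2.4703]
Written out:
  3.7408 phi_1 + 0.3834 phi_2 = 0.3834
  0.3834 phi_1 + 3.7408 phi_2 = -2.4703
Solve by Cramer's rule:
  det = gamma(0)^2 - gamma(1)^2 = (3.7408)^2 - (0.3834)^2 = 13.99358464 - 0.14699556 = 13.84658908
  phi_hat_1 = [gamma(1) gamma(0) - gamma(1) gamma(2)] / det = [(0.3834)(3.7408) - (0.3834)(-2.4703)] / 13.84658908 = 2.38133574 / 13.84658908 = 0.172
  phi_hat_2 = [gamma(0) gamma(2) - gamma(1)^2] / det = [(3.7408)(-2.4703) - (0.3834)^2] / 13.84658908 = -9.3878938 / 13.84658908 = -0.678
So phi_hat = [0.1720, -0.6780].
Therefore phi_hat_2 = -0.6780.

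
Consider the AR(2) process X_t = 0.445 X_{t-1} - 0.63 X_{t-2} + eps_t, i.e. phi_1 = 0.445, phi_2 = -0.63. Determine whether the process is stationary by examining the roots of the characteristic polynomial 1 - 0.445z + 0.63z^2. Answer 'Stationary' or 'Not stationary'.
\text{Stationary}

The AR(p) characteristic polynomial is P(z) = 1 - 0.445z + 0.63z^2.
Stationarity requires all roots to lie outside the unit circle, i.e. |z| > 1 for every root.
Set 1 + (-0.445) z + (0.63) z^2 = 0, i.e. a z^2 + b z + c = 0 with a = 0.63, b = -0.445, c = 1.
Discriminant D = b^2 - 4ac = (-0.445)^2 - 4*(0.63)*1 = 0.198025 - (2.52) = -2.321975.
D < 0, so the roots are the complex-conjugate pair z = (-b +/- i sqrt(-D)) / (2a) = 0.3532 +/- 1.2094i.
For a conjugate pair |z|^2 = z * conj(z) = (product of roots) = c/a = 1/(0.63) = 1.587302, so |z| = sqrt(1.587302) = 1.2599 for both roots.
Moduli of all roots: 1.2599, 1.2599.
All moduli strictly greater than 1? Yes.
Verdict: Stationary.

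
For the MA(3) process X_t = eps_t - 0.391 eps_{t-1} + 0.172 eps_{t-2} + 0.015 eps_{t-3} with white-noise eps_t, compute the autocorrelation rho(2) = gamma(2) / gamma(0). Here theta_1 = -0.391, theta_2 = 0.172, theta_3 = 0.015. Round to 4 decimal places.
\rho(2) = 0.1405

For an MA(q) process with theta_0 = 1, the autocovariance is
  gamma(k) = sigma^2 * sum_{i=0..q-k} theta_i * theta_{i+k},
and rho(k) = gamma(k) / gamma(0). Sigma^2 cancels.
  numerator   = (1)*(0.172) + (-0.391)*(0.015) = 0.166135.
  denominator = (1)^2 + (-0.391)^2 + (0.172)^2 + (0.015)^2 = 1.18269.
  rho(2) = 0.166135 / 1.18269 = 0.1405.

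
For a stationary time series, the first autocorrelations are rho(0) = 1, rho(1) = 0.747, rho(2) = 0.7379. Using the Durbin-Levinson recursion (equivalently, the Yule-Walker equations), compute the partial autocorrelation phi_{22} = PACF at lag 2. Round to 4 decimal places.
\phi_{22} = 0.4070

The PACF at lag k is phi_{kk}, the last component of the solution
to the Yule-Walker system G_k phi = r_k where
  (G_k)_{ij} = rho(|i - j|), (r_k)_i = rho(i), i,j = 1..k.
Equivalently, Durbin-Levinson gives phi_{kk} iteratively:
  phi_{11} = rho(1)
  phi_{kk} = [rho(k) - sum_{j=1..k-1} phi_{k-1,j} rho(k-j)]
            / [1 - sum_{j=1..k-1} phi_{k-1,j} rho(j)],
  phi_{k,j} = phi_{k-1,j} - phi_{kk} phi_{k-1,k-j},  j = 1..k-1.
Step k = 1:
  phi_11 = rho(1) = 0.747.
Step k = 2:
  phi_22 = [rho(2) - phi_11 rho(1)] / [1 - phi_11 rho(1)] = [0.7379 - (0.747)(0.747)] / [1 - (0.747)(0.747)]
         = 0.179891 / 0.441991 = 0.407.
Therefore phi_{22} = 0.4070.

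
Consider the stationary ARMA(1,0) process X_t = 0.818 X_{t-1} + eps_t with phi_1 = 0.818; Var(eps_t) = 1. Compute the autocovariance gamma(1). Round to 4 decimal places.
\gamma(1) = 2.4722

Multiply the model equation by X_{t-k} and take expectations. With theta_0 = psi_0 = 1 and psi_j the MA(infinity) weights, this gives
  gamma(k) - sum_i phi_i gamma(k-i) = c_k,
  c_k = sigma^2 * sum_{j=k..q} theta_j psi_{j-k}   (c_k = 0 for k > q),
using gamma(-m) = gamma(m).
Pure AR (q = 0): c_0 = sigma^2 = 1, c_k = 0 for k >= 1.
Equations for k = 0 and k = 1 (AR order 1):
  gamma(0) = phi_1 gamma(1) + c_0
  gamma(1) = phi_1 gamma(0) + c_1
Substituting the second into the first: gamma(0) (1 - phi_1^2) = c_0 + phi_1 c_1, so
  gamma(0) = c_0 / (1 - phi_1^2) = 1 / (1 - (0.818)^2) = 1 / 0.330876 = 3.02228.
  gamma(1) = phi_1 gamma(0) = (0.818)(3.02228) = 2.472225.
Therefore gamma(1) = 2.4722 (to 4 decimal places).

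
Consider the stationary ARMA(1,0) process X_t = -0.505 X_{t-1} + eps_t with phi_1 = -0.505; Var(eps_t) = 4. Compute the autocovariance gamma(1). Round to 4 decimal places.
\gamma(1) = -2.7115

Multiply the model equation by X_{t-k} and take expectations. With theta_0 = psi_0 = 1 and psi_j the MA(infinity) weights, this gives
  gamma(k) - sum_i phi_i gamma(k-i) = c_k,
  c_k = sigma^2 * sum_{j=k..q} theta_j psi_{j-k}   (c_k = 0 for k > q),
using gamma(-m) = gamma(m).
Pure AR (q = 0): c_0 = sigma^2 = 4, c_k = 0 for k >= 1.
Equations for k = 0 and k = 1 (AR order 1):
  gamma(0) = phi_1 gamma(1) + c_0
  gamma(1) = phi_1 gamma(0) + c_1
Substituting the second into the first: gamma(0) (1 - phi_1^2) = c_0 + phi_1 c_1, so
  gamma(0) = c_0 / (1 - phi_1^2) = 4 / (1 - (-0.505)^2) = 4 / 0.744975 = 5.369308.
  gamma(1) = phi_1 gamma(0) = (-0.505)(5.369308) = -2.7115.
Therefore gamma(1) = -2.7115 (to 4 decimal places).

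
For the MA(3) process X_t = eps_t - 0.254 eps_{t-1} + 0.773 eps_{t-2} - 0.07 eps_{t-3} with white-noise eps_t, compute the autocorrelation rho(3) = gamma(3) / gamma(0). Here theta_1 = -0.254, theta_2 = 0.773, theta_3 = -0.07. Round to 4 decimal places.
\rho(3) = -0.0420

For an MA(q) process with theta_0 = 1, the autocovariance is
  gamma(k) = sigma^2 * sum_{i=0..q-k} theta_i * theta_{i+k},
and rho(k) = gamma(k) / gamma(0). Sigma^2 cancels.
  numerator   = (1)*(-0.07) = -0.07.
  denominator = (1)^2 + (-0.254)^2 + (0.773)^2 + (-0.07)^2 = 1.666945.
  rho(3) = -0.07 / 1.666945 = -0.0420.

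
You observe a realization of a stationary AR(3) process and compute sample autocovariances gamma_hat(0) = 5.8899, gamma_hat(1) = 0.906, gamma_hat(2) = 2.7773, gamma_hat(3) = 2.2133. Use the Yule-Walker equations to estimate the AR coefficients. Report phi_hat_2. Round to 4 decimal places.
\hat\phi_{2} = 0.4300

The Yule-Walker equations for an AR(p) process read, in matrix form,
  Gamma_p phi = r_p,   with   (Gamma_p)_{ij} = gamma(|i - j|),
                       (r_p)_i = gamma(i),   i,j = 1..p.
Substitute the sample gammas (Toeplitz matrix and right-hand side of size 3):
  Gamma_p = [[5.8899, 0.906, 2.7773], [0.906, 5.8899, 0.906], [2.7773, 0.906, 5.8899]]
  r_p     = [0.906, 2.7773, 2.2133]
Written out (R1..R3):
  (R1) 5.8899 phi_1 + 0.906 phi_2 + 2.7773 phi_3 = 0.906
  (R2) 0.906 phi_1 + 5.8899 phi_2 + 0.906 phi_3 = 2.7773
  (R3) 2.7773 phi_1 + 0.906 phi_2 + 5.8899 phi_3 = 2.2133
Gaussian elimination:
  R2 <- R2 - (0.906/5.8899) R1 = R2 - (0.153823) R1:  5.750537 phi_2 + 0.478788 phi_3 = 2.637937
  R3 <- R3 - (2.7773/5.8899) R1 = R3 - (0.471536) R1:  0.478788 phi_2 + 4.580303 phi_3 = 1.786088
  R3 <- R3 - (0.478788/5.750537) R2 = R3 - (0.08326) R2:  4.540439 phi_3 = 1.566454
Back-substitution:
  phi_hat_3 = 1.566454 / 4.540439 = 0.345001
  phi_hat_2 = (2.637937 - (0.478788)(0.345001)) / 5.750537 = 0.430004
  phi_hat_1 = (0.906 - (0.906)(0.430004) - (2.7773)(0.345001)) / 5.8899 = -0.075002
So phi_hat = [-0.0750, 0.4300, 0.3450].
Therefore phi_hat_2 = 0.4300.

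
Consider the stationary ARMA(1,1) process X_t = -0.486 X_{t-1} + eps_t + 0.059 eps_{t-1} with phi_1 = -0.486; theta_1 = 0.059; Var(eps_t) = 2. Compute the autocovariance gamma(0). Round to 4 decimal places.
\gamma(0) = 2.4774

Multiply the model equation by X_{t-k} and take expectations. With theta_0 = psi_0 = 1 and psi_j the MA(infinity) weights, this gives
  gamma(k) - sum_i phi_i gamma(k-i) = c_k,
  c_k = sigma^2 * sum_{j=k..q} theta_j psi_{j-k}   (c_k = 0 for k > q),
using gamma(-m) = gamma(m).
psi-weights needed (psi_j = theta_j + sum_i phi_i psi_{j-i}):
  psi_1 = theta_1 + phi_1 = 0.059 + (-0.486) = -0.427
Right-hand sides:
  c_0 = sigma^2 (1 + theta_1 psi_1) = 2 * (1 + (0.059)(-0.427)) = 2 * 0.974807 = 1.949614
  c_1 = sigma^2 theta_1 = 2 * (0.059) = 0.118
  c_2 = 0
Equations for k = 0 and k = 1 (AR order 1):
  gamma(0) = phi_1 gamma(1) + c_0
  gamma(1) = phi_1 gamma(0) + c_1
Substituting the second into the first: gamma(0) (1 - phi_1^2) = c_0 + phi_1 c_1, so
  gamma(0) = (c_0 + phi_1 c_1) / (1 - phi_1^2) = (1.949614 + (-0.486)(0.118)) / (1 - (-0.486)^2) = 1.892266 / 0.763804 = 2.477424.
Therefore gamma(0) = 2.4774 (to 4 decimal places).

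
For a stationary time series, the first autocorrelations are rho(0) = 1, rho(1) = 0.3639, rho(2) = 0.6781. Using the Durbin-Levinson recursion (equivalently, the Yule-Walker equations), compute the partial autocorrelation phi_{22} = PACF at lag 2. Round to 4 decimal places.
\phi_{22} = 0.6290

The PACF at lag k is phi_{kk}, the last component of the solution
to the Yule-Walker system G_k phi = r_k where
  (G_k)_{ij} = rho(|i - j|), (r_k)_i = rho(i), i,j = 1..k.
Equivalently, Durbin-Levinson gives phi_{kk} iteratively:
  phi_{11} = rho(1)
  phi_{kk} = [rho(k) - sum_{j=1..k-1} phi_{k-1,j} rho(k-j)]
            / [1 - sum_{j=1..k-1} phi_{k-1,j} rho(j)],
  phi_{k,j} = phi_{k-1,j} - phi_{kk} phi_{k-1,k-j},  j = 1..k-1.
Step k = 1:
  phi_11 = rho(1) = 0.3639.
Step k = 2:
  phi_22 = [rho(2) - phi_11 rho(1)] / [1 - phi_11 rho(1)] = [0.6781 - (0.3639)(0.3639)] / [1 - (0.3639)(0.3639)]
         = 0.54567679 / 0.86757679 = 0.629.
Therefore phi_{22} = 0.6290.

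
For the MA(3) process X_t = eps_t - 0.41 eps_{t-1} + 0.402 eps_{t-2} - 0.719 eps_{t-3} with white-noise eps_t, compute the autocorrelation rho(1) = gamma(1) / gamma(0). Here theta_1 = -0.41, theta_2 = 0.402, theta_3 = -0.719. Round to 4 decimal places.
\rho(1) = -0.4678

For an MA(q) process with theta_0 = 1, the autocovariance is
  gamma(k) = sigma^2 * sum_{i=0..q-k} theta_i * theta_{i+k},
and rho(k) = gamma(k) / gamma(0). Sigma^2 cancels.
  numerator   = (1)*(-0.41) + (-0.41)*(0.402) + (0.402)*(-0.719) = -0.863858.
  denominator = (1)^2 + (-0.41)^2 + (0.402)^2 + (-0.719)^2 = 1.846665.
  rho(1) = -0.863858 / 1.846665 = -0.4678.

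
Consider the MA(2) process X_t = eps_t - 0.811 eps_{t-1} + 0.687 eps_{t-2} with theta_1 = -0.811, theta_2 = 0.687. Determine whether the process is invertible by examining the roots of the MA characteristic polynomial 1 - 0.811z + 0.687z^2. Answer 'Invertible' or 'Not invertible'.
\text{Invertible}

The MA(q) characteristic polynomial is P(z) = 1 - 0.811z + 0.687z^2.
Invertibility requires all roots to lie outside the unit circle, i.e. |z| > 1 for every root.
Set 1 + (-0.811) z + (0.687) z^2 = 0, i.e. a z^2 + b z + c = 0 with a = 0.687, b = -0.811, c = 1.
Discriminant D = b^2 - 4ac = (-0.811)^2 - 4*(0.687)*1 = 0.657721 - (2.748) = -2.090279.
D < 0, so the roots are the complex-conjugate pair z = (-b +/- i sqrt(-D)) / (2a) = 0.5902 +/- 1.0522i.
For a conjugate pair |z|^2 = z * conj(z) = (product of roots) = c/a = 1/(0.687) = 1.455604, so |z| = sqrt(1.455604) = 1.2065 for both roots.
Moduli of all roots: 1.2065, 1.2065.
All moduli strictly greater than 1? Yes.
Verdict: Invertible.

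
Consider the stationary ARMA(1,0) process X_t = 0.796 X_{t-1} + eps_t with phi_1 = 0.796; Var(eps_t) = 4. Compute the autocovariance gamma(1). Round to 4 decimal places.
\gamma(1) = 8.6903

Multiply the model equation by X_{t-k} and take expectations. With theta_0 = psi_0 = 1 and psi_j the MA(infinity) weights, this gives
  gamma(k) - sum_i phi_i gamma(k-i) = c_k,
  c_k = sigma^2 * sum_{j=k..q} theta_j psi_{j-k}   (c_k = 0 for k > q),
using gamma(-m) = gamma(m).
Pure AR (q = 0): c_0 = sigma^2 = 4, c_k = 0 for k >= 1.
Equations for k = 0 and k = 1 (AR order 1):
  gamma(0) = phi_1 gamma(1) + c_0
  gamma(1) = phi_1 gamma(0) + c_1
Substituting the second into the first: gamma(0) (1 - phi_1^2) = c_0 + phi_1 c_1, so
  gamma(0) = c_0 / (1 - phi_1^2) = 4 / (1 - (0.796)^2) = 4 / 0.366384 = 10.917507.
  gamma(1) = phi_1 gamma(0) = (0.796)(10.917507) = 8.690336.
Therefore gamma(1) = 8.6903 (to 4 decimal places).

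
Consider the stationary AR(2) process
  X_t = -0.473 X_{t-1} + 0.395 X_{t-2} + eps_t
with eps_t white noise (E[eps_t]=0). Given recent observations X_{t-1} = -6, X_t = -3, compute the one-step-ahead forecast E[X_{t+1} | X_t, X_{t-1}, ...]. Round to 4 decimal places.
E[X_{t+1} \mid \mathcal F_t] = -0.9510

For an AR(p) model X_t = c + sum_i phi_i X_{t-i} + eps_t, the
one-step-ahead conditional mean is
  E[X_{t+1} | X_t, ...] = c + sum_i phi_i X_{t+1-i}.
Substitute known values:
  E[X_{t+1} | ...] = (-0.473) * (-3) + (0.395) * (-6)
                   = -0.9510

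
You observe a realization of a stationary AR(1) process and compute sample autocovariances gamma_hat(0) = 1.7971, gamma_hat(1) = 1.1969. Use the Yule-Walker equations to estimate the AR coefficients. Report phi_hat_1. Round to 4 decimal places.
\hat\phi_{1} = 0.6660

The Yule-Walker equations for an AR(p) process read, in matrix form,
  Gamma_p phi = r_p,   with   (Gamma_p)_{ij} = gamma(|i - j|),
                       (r_p)_i = gamma(i),   i,j = 1..p.
Substitute the sample gammas (Toeplitz matrix and right-hand side of size 1):
  Gamma_p = [[1.7971]]
  r_p     = [1.1969]
With p = 1 this is the single equation gamma(0) phi_1 = gamma(1):
  phi_hat_1 = gamma(1) / gamma(0) = 1.1969 / 1.7971 = 0.6660.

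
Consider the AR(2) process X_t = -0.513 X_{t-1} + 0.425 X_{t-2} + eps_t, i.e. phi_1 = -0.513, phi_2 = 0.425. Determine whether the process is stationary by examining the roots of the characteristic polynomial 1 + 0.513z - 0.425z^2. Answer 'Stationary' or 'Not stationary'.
\text{Stationary}

The AR(p) characteristic polynomial is P(z) = 1 + 0.513z - 0.425z^2.
Stationarity requires all roots to lie outside the unit circle, i.e. |z| > 1 for every root.
Set 1 + (0.513) z + (-0.425) z^2 = 0, i.e. a z^2 + b z + c = 0 with a = -0.425, b = 0.513, c = 1.
Discriminant D = b^2 - 4ac = (0.513)^2 - 4*(-0.425)*1 = 0.263169 - (-1.7) = 1.963169.
D >= 0, so the roots are real: z = (-b +/- sqrt(D)) / (2a) = (-0.513 +/- 1.401131) / (-0.85).
  z_1 = (-0.513 + 1.401131) / (-0.85) = -1.0449,   |z_1| = 1.0449.
  z_2 = (-0.513 - 1.401131) / (-0.85) = 2.2519,   |z_2| = 2.2519.
Moduli of all roots: 1.0449, 2.2519.
All moduli strictly greater than 1? Yes.
Verdict: Stationary.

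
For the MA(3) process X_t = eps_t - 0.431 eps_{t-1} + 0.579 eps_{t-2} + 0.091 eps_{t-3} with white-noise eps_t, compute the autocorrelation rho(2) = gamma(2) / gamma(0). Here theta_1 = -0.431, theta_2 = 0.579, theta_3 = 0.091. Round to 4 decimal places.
\rho(2) = 0.3530

For an MA(q) process with theta_0 = 1, the autocovariance is
  gamma(k) = sigma^2 * sum_{i=0..q-k} theta_i * theta_{i+k},
and rho(k) = gamma(k) / gamma(0). Sigma^2 cancels.
  numerator   = (1)*(0.579) + (-0.431)*(0.091) = 0.539779.
  denominator = (1)^2 + (-0.431)^2 + (0.579)^2 + (0.091)^2 = 1.529283.
  rho(2) = 0.539779 / 1.529283 = 0.3530.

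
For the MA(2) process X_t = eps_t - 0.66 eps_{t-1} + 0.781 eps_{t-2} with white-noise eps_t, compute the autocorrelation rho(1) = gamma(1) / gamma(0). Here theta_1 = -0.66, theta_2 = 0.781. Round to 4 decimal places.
\rho(1) = -0.5746

For an MA(q) process with theta_0 = 1, the autocovariance is
  gamma(k) = sigma^2 * sum_{i=0..q-k} theta_i * theta_{i+k},
and rho(k) = gamma(k) / gamma(0). Sigma^2 cancels.
  numerator   = (1)*(-0.66) + (-0.66)*(0.781) = -1.17546.
  denominator = (1)^2 + (-0.66)^2 + (0.781)^2 = 2.045561.
  rho(1) = -1.17546 / 2.045561 = -0.5746.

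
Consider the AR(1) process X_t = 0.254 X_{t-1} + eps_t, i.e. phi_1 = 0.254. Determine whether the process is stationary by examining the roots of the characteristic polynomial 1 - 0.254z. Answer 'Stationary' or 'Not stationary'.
\text{Stationary}

The AR(p) characteristic polynomial is P(z) = 1 - 0.254z.
Stationarity requires all roots to lie outside the unit circle, i.e. |z| > 1 for every root.
This is linear in z: 1 + (-0.254) z = 0  =>  z = -1/(-0.254) = 3.937008,  |z| = 3.937008.
Moduli of all roots: 3.9370.
All moduli strictly greater than 1? Yes.
Verdict: Stationary.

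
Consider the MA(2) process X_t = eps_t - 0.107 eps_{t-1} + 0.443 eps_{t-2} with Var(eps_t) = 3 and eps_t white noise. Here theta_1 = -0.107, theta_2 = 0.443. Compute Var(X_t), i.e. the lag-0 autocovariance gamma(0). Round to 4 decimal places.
\gamma(0) = 3.6231

For an MA(q) process X_t = eps_t + sum_i theta_i eps_{t-i} with
Var(eps_t) = sigma^2, the variance is
  gamma(0) = sigma^2 * (1 + sum_i theta_i^2).
  sum_i theta_i^2 = (-0.107)^2 + (0.443)^2 = 0.011449 + 0.196249 = 0.207698.
  gamma(0) = 3 * (1 + 0.207698) = 3 * 1.207698 = 3.623094, which rounds to 3.6231.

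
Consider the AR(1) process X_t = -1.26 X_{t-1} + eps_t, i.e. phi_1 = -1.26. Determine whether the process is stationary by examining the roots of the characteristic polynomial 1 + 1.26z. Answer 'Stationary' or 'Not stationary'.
\text{Not stationary}

The AR(p) characteristic polynomial is P(z) = 1 + 1.26z.
Stationarity requires all roots to lie outside the unit circle, i.e. |z| > 1 for every root.
This is linear in z: 1 + (1.26) z = 0  =>  z = -1/(1.26) = -0.793651,  |z| = 0.793651.
Moduli of all roots: 0.7937.
All moduli strictly greater than 1? No.
Verdict: Not stationary.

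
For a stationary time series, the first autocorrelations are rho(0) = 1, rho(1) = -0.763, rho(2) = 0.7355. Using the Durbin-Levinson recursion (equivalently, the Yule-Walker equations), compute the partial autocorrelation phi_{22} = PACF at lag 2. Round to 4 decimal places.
\phi_{22} = 0.3670

The PACF at lag k is phi_{kk}, the last component of the solution
to the Yule-Walker system G_k phi = r_k where
  (G_k)_{ij} = rho(|i - j|), (r_k)_i = rho(i), i,j = 1..k.
Equivalently, Durbin-Levinson gives phi_{kk} iteratively:
  phi_{11} = rho(1)
  phi_{kk} = [rho(k) - sum_{j=1..k-1} phi_{k-1,j} rho(k-j)]
            / [1 - sum_{j=1..k-1} phi_{k-1,j} rho(j)],
  phi_{k,j} = phi_{k-1,j} - phi_{kk} phi_{k-1,k-j},  j = 1..k-1.
Step k = 1:
  phi_11 = rho(1) = -0.763.
Step k = 2:
  phi_22 = [rho(2) - phi_11 rho(1)] / [1 - phi_11 rho(1)] = [0.7355 - (-0.763)(-0.763)] / [1 - (-0.763)(-0.763)]
         = 0.153331 / 0.417831 = 0.367.
Therefore phi_{22} = 0.3670.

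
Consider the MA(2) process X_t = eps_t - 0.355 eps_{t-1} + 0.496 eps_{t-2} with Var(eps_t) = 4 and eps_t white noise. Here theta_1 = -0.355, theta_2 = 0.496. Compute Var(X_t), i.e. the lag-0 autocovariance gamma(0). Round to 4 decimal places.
\gamma(0) = 5.4882

For an MA(q) process X_t = eps_t + sum_i theta_i eps_{t-i} with
Var(eps_t) = sigma^2, the variance is
  gamma(0) = sigma^2 * (1 + sum_i theta_i^2).
  sum_i theta_i^2 = (-0.355)^2 + (0.496)^2 = 0.126025 + 0.246016 = 0.372041.
  gamma(0) = 4 * (1 + 0.372041) = 4 * 1.372041 = 5.488164, which rounds to 5.4882.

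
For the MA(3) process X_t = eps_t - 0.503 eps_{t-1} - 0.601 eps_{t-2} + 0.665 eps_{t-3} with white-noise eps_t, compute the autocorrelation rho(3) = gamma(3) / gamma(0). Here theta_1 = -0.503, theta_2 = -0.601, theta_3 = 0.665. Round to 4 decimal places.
\rho(3) = 0.3234

For an MA(q) process with theta_0 = 1, the autocovariance is
  gamma(k) = sigma^2 * sum_{i=0..q-k} theta_i * theta_{i+k},
and rho(k) = gamma(k) / gamma(0). Sigma^2 cancels.
  numerator   = (1)*(0.665) = 0.665.
  denominator = (1)^2 + (-0.503)^2 + (-0.601)^2 + (0.665)^2 = 2.056435.
  rho(3) = 0.665 / 2.056435 = 0.3234.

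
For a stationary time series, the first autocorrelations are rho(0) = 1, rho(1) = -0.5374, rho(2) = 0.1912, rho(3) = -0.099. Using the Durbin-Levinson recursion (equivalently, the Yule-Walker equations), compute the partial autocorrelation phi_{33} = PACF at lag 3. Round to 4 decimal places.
\phi_{33} = -0.0801

The PACF at lag k is phi_{kk}, the last component of the solution
to the Yule-Walker system G_k phi = r_k where
  (G_k)_{ij} = rho(|i - j|), (r_k)_i = rho(i), i,j = 1..k.
Equivalently, Durbin-Levinson gives phi_{kk} iteratively:
  phi_{11} = rho(1)
  phi_{kk} = [rho(k) - sum_{j=1..k-1} phi_{k-1,j} rho(k-j)]
            / [1 - sum_{j=1..k-1} phi_{k-1,j} rho(j)],
  phi_{k,j} = phi_{k-1,j} - phi_{kk} phi_{k-1,k-j},  j = 1..k-1.
Step k = 1:
  phi_11 = rho(1) = -0.5374.
Step k = 2:
  phi_22 = [rho(2) - phi_11 rho(1)] / [1 - phi_11 rho(1)] = [0.1912 - (-0.5374)(-0.5374)] / [1 - (-0.5374)(-0.5374)]
         = -0.09759876 / 0.71120124 = -0.137231.
  Update: phi_21 = phi_11 - phi_22 phi_11 = -0.5374 - (-0.137231)(-0.5374) = -0.611148.
Step k = 3:
  phi_33 = [rho(3) - phi_21 rho(2) - phi_22 rho(1)] / [1 - phi_21 rho(1) - phi_22 rho(2)]
    numerator   = -0.099 - (-0.611148)(0.1912) - (-0.137231)(-0.5374) = -0.05589639
    denominator = 1 - (-0.611148)(-0.5374) - (-0.137231)(0.1912) = 0.69780768
  phi_33 = -0.05589639 / 0.69780768 = -0.0801.
Therefore phi_{33} = -0.0801.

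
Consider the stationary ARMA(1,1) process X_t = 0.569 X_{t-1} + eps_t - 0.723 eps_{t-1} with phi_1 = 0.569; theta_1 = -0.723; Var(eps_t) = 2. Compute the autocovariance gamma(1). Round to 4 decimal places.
\gamma(1) = -0.2681

Multiply the model equation by X_{t-k} and take expectations. With theta_0 = psi_0 = 1 and psi_j the MA(infinity) weights, this gives
  gamma(k) - sum_i phi_i gamma(k-i) = c_k,
  c_k = sigma^2 * sum_{j=k..q} theta_j psi_{j-k}   (c_k = 0 for k > q),
using gamma(-m) = gamma(m).
psi-weights needed (psi_j = theta_j + sum_i phi_i psi_{j-i}):
  psi_1 = theta_1 + phi_1 = -0.723 + (0.569) = -0.154
Right-hand sides:
  c_0 = sigma^2 (1 + theta_1 psi_1) = 2 * (1 + (-0.723)(-0.154)) = 2 * 1.111342 = 2.222684
  c_1 = sigma^2 theta_1 = 2 * (-0.723) = -1.446
  c_2 = 0
Equations for k = 0 and k = 1 (AR order 1):
  gamma(0) = phi_1 gamma(1) + c_0
  gamma(1) = phi_1 gamma(0) + c_1
Substituting the second into the first: gamma(0) (1 - phi_1^2) = c_0 + phi_1 c_1, so
  gamma(0) = (c_0 + phi_1 c_1) / (1 - phi_1^2) = (2.222684 + (0.569)(-1.446)) / (1 - (0.569)^2) = 1.39991 / 0.676239 = 2.070141.
  gamma(1) = phi_1 gamma(0) + c_1 = (0.569)(2.070141) + (-1.446) = -0.26809.
Therefore gamma(1) = -0.2681 (to 4 decimal places).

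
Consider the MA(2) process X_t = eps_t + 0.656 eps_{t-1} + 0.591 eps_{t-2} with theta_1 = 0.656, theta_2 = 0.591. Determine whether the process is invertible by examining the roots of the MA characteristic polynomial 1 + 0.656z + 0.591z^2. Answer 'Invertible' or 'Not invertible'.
\text{Invertible}

The MA(q) characteristic polynomial is P(z) = 1 + 0.656z + 0.591z^2.
Invertibility requires all roots to lie outside the unit circle, i.e. |z| > 1 for every root.
Set 1 + (0.656) z + (0.591) z^2 = 0, i.e. a z^2 + b z + c = 0 with a = 0.591, b = 0.656, c = 1.
Discriminant D = b^2 - 4ac = (0.656)^2 - 4*(0.591)*1 = 0.430336 - (2.364) = -1.933664.
D < 0, so the roots are the complex-conjugate pair z = (-b +/- i sqrt(-D)) / (2a) = -0.555 +/- 1.1764i.
For a conjugate pair |z|^2 = z * conj(z) = (product of roots) = c/a = 1/(0.591) = 1.692047, so |z| = sqrt(1.692047) = 1.3008 for both roots.
Moduli of all roots: 1.3008, 1.3008.
All moduli strictly greater than 1? Yes.
Verdict: Invertible.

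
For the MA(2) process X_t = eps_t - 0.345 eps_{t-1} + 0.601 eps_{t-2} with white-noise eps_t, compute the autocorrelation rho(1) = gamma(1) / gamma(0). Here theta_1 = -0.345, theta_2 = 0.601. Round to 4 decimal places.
\rho(1) = -0.3731

For an MA(q) process with theta_0 = 1, the autocovariance is
  gamma(k) = sigma^2 * sum_{i=0..q-k} theta_i * theta_{i+k},
and rho(k) = gamma(k) / gamma(0). Sigma^2 cancels.
  numerator   = (1)*(-0.345) + (-0.345)*(0.601) = -0.552345.
  denominator = (1)^2 + (-0.345)^2 + (0.601)^2 = 1.480226.
  rho(1) = -0.552345 / 1.480226 = -0.3731.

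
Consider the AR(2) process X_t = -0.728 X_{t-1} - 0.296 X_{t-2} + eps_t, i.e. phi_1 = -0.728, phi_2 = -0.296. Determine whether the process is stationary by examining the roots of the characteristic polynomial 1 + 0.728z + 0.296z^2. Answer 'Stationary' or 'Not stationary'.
\text{Stationary}

The AR(p) characteristic polynomial is P(z) = 1 + 0.728z + 0.296z^2.
Stationarity requires all roots to lie outside the unit circle, i.e. |z| > 1 for every root.
Set 1 + (0.728) z + (0.296) z^2 = 0, i.e. a z^2 + b z + c = 0 with a = 0.296, b = 0.728, c = 1.
Discriminant D = b^2 - 4ac = (0.728)^2 - 4*(0.296)*1 = 0.529984 - (1.184) = -0.654016.
D < 0, so the roots are the complex-conjugate pair z = (-b +/- i sqrt(-D)) / (2a) = -1.2297 +/- 1.3661i.
For a conjugate pair |z|^2 = z * conj(z) = (product of roots) = c/a = 1/(0.296) = 3.378378, so |z| = sqrt(3.378378) = 1.838 for both roots.
Moduli of all roots: 1.8380, 1.8380.
All moduli strictly greater than 1? Yes.
Verdict: Stationary.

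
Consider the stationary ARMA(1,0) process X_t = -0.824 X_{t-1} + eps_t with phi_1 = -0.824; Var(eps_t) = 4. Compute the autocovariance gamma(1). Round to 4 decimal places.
\gamma(1) = -10.2671

Multiply the model equation by X_{t-k} and take expectations. With theta_0 = psi_0 = 1 and psi_j the MA(infinity) weights, this gives
  gamma(k) - sum_i phi_i gamma(k-i) = c_k,
  c_k = sigma^2 * sum_{j=k..q} theta_j psi_{j-k}   (c_k = 0 for k > q),
using gamma(-m) = gamma(m).
Pure AR (q = 0): c_0 = sigma^2 = 4, c_k = 0 for k >= 1.
Equations for k = 0 and k = 1 (AR order 1):
  gamma(0) = phi_1 gamma(1) + c_0
  gamma(1) = phi_1 gamma(0) + c_1
Substituting the second into the first: gamma(0) (1 - phi_1^2) = c_0 + phi_1 c_1, so
  gamma(0) = c_0 / (1 - phi_1^2) = 4 / (1 - (-0.824)^2) = 4 / 0.321024 = 12.460128.
  gamma(1) = phi_1 gamma(0) = (-0.824)(12.460128) = -10.267145.
Therefore gamma(1) = -10.2671 (to 4 decimal places).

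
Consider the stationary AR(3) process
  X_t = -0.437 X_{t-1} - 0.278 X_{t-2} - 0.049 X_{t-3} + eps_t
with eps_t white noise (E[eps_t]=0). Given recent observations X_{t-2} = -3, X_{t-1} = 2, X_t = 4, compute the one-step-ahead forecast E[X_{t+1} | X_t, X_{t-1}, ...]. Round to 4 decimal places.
E[X_{t+1} \mid \mathcal F_t] = -2.1570

For an AR(p) model X_t = c + sum_i phi_i X_{t-i} + eps_t, the
one-step-ahead conditional mean is
  E[X_{t+1} | X_t, ...] = c + sum_i phi_i X_{t+1-i}.
Substitute known values:
  E[X_{t+1} | ...] = (-0.437) * (4) + (-0.278) * (2) + (-0.049) * (-3)
                   = -2.1570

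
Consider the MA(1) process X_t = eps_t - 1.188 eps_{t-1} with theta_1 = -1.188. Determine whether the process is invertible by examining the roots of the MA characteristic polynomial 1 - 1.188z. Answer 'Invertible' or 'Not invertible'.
\text{Not invertible}

The MA(q) characteristic polynomial is P(z) = 1 - 1.188z.
Invertibility requires all roots to lie outside the unit circle, i.e. |z| > 1 for every root.
This is linear in z: 1 + (-1.188) z = 0  =>  z = -1/(-1.188) = 0.841751,  |z| = 0.841751.
Moduli of all roots: 0.8418.
All moduli strictly greater than 1? No.
Verdict: Not invertible.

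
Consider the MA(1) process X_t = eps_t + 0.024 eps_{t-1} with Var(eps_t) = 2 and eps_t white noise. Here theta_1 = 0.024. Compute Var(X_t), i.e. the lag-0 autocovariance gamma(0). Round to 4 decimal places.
\gamma(0) = 2.0012

For an MA(q) process X_t = eps_t + sum_i theta_i eps_{t-i} with
Var(eps_t) = sigma^2, the variance is
  gamma(0) = sigma^2 * (1 + sum_i theta_i^2).
  sum_i theta_i^2 = (0.024)^2 = 0.000576.
  gamma(0) = 2 * (1 + 0.000576) = 2 * 1.000576 = 2.001152, which rounds to 2.0012.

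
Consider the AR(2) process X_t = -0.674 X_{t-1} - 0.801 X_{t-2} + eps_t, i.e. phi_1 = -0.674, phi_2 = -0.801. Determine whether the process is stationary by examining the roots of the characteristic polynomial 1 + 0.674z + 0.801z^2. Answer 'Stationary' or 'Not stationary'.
\text{Stationary}

The AR(p) characteristic polynomial is P(z) = 1 + 0.674z + 0.801z^2.
Stationarity requires all roots to lie outside the unit circle, i.e. |z| > 1 for every root.
Set 1 + (0.674) z + (0.801) z^2 = 0, i.e. a z^2 + b z + c = 0 with a = 0.801, b = 0.674, c = 1.
Discriminant D = b^2 - 4ac = (0.674)^2 - 4*(0.801)*1 = 0.454276 - (3.204) = -2.749724.
D < 0, so the roots are the complex-conjugate pair z = (-b +/- i sqrt(-D)) / (2a) = -0.4207 +/- 1.0351i.
For a conjugate pair |z|^2 = z * conj(z) = (product of roots) = c/a = 1/(0.801) = 1.248439, so |z| = sqrt(1.248439) = 1.1173 for both roots.
Moduli of all roots: 1.1173, 1.1173.
All moduli strictly greater than 1? Yes.
Verdict: Stationary.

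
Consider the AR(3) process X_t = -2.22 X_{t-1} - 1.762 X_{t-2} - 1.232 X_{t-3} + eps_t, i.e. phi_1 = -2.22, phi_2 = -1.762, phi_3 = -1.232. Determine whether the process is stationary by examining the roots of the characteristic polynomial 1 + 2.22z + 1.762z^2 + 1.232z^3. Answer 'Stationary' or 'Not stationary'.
\text{Not stationary}

The AR(p) characteristic polynomial is P(z) = 1 + 2.22z + 1.762z^2 + 1.232z^3.
Stationarity requires all roots to lie outside the unit circle, i.e. |z| > 1 for every root.
Degree 3: look for a simple real root z0 first, then factor out (1 - z/z0) and solve the remaining quadratic.
Testing z0 = -0.625: P(-0.625) = 1 + (2.22)(-0.625) + (1.762)(-0.625)^2 + (1.232)(-0.625)^3
  = 1 + (-1.3875) + (0.688281) + (-0.300781) = 0.  So z_0 = -0.625 is a root, |z_0| = 0.625.
Divide out the factor (1 + 1.6 z) = (1 - z/z0) (since 1/z0 = -1.6):
  P(z) = (1 + 1.6 z)(1 + (0.62) z + (0.77) z^2)
  [check: z-coef 0.62 - (-1.6) = 2.22; z^2-coef 0.77 - (-1.6)(0.62) = 1.762; z^3-coef -(-1.6)(0.77) = 1.232.]
Remaining roots from the quadratic factor 1 + (0.62) z + (0.77) z^2:
  Set 1 + (0.62) z + (0.77) z^2 = 0, i.e. a z^2 + b z + c = 0 with a = 0.77, b = 0.62, c = 1.
  Discriminant D = b^2 - 4ac = (0.62)^2 - 4*(0.77)*1 = 0.3844 - (3.08) = -2.6956.
  D < 0, so the roots are the complex-conjugate pair z = (-b +/- i sqrt(-D)) / (2a) = -0.4026 +/- 1.0661i.
  For a conjugate pair |z|^2 = z * conj(z) = (product of roots) = c/a = 1/(0.77) = 1.298701, so |z| = sqrt(1.298701) = 1.1396 for both roots.
Moduli of all roots: 0.6250, 1.1396, 1.1396.
All moduli strictly greater than 1? No.
Verdict: Not stationary.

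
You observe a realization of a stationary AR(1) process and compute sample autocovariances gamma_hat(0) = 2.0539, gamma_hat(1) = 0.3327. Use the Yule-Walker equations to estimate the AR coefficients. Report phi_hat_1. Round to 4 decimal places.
\hat\phi_{1} = 0.1620

The Yule-Walker equations for an AR(p) process read, in matrix form,
  Gamma_p phi = r_p,   with   (Gamma_p)_{ij} = gamma(|i - j|),
                       (r_p)_i = gamma(i),   i,j = 1..p.
Substitute the sample gammas (Toeplitz matrix and right-hand side of size 1):
  Gamma_p = [[2.0539]]
  r_p     = [0.3327]
With p = 1 this is the single equation gamma(0) phi_1 = gamma(1):
  phi_hat_1 = gamma(1) / gamma(0) = 0.3327 / 2.0539 = 0.1620.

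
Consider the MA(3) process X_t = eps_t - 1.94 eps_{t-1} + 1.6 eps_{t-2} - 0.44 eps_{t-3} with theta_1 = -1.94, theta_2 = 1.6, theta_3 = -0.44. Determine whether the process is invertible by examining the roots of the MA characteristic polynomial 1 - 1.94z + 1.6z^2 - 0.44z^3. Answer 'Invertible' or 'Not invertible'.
\text{Invertible}

The MA(q) characteristic polynomial is P(z) = 1 - 1.94z + 1.6z^2 - 0.44z^3.
Invertibility requires all roots to lie outside the unit circle, i.e. |z| > 1 for every root.
Degree 3: look for a simple real root z0 first, then factor out (1 - z/z0) and solve the remaining quadratic.
Testing z0 = 2: P(2) = 1 + (-1.94)(2) + (1.6)(2)^2 + (-0.44)(2)^3
  = 1 + (-3.88) + (6.4) + (-3.52) = 0.  So z_0 = 2 is a root, |z_0| = 2.
Divide out the factor (1 - 0.5 z) = (1 - z/z0) (since 1/z0 = 0.5):
  P(z) = (1 - 0.5 z)(1 + (-1.44) z + (0.88) z^2)
  [check: z-coef -1.44 - (0.5) = -1.94; z^2-coef 0.88 - (0.5)(-1.44) = 1.6; z^3-coef -(0.5)(0.88) = -0.44.]
Remaining roots from the quadratic factor 1 + (-1.44) z + (0.88) z^2:
  Set 1 + (-1.44) z + (0.88) z^2 = 0, i.e. a z^2 + b z + c = 0 with a = 0.88, b = -1.44, c = 1.
  Discriminant D = b^2 - 4ac = (-1.44)^2 - 4*(0.88)*1 = 2.0736 - (3.52) = -1.4464.
  D < 0, so the roots are the complex-conjugate pair z = (-b +/- i sqrt(-D)) / (2a) = 0.8182 +/- 0.6833i.
  For a conjugate pair |z|^2 = z * conj(z) = (product of roots) = c/a = 1/(0.88) = 1.136364, so |z| = sqrt(1.136364) = 1.066 for both roots.
Moduli of all roots: 2.0000, 1.0660, 1.0660.
All moduli strictly greater than 1? Yes.
Verdict: Invertible.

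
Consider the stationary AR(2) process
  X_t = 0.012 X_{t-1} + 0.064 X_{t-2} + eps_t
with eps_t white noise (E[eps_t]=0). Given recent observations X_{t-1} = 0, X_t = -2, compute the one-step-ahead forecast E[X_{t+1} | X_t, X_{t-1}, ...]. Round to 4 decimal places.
E[X_{t+1} \mid \mathcal F_t] = -0.0240

For an AR(p) model X_t = c + sum_i phi_i X_{t-i} + eps_t, the
one-step-ahead conditional mean is
  E[X_{t+1} | X_t, ...] = c + sum_i phi_i X_{t+1-i}.
Substitute known values:
  E[X_{t+1} | ...] = (0.012) * (-2) + (0.064) * (0)
                   = -0.0240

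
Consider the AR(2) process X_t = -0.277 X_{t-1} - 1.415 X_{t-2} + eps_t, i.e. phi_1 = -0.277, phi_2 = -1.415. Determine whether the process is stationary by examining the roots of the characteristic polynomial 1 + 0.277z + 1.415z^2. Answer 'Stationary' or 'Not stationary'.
\text{Not stationary}

The AR(p) characteristic polynomial is P(z) = 1 + 0.277z + 1.415z^2.
Stationarity requires all roots to lie outside the unit circle, i.e. |z| > 1 for every root.
Set 1 + (0.277) z + (1.415) z^2 = 0, i.e. a z^2 + b z + c = 0 with a = 1.415, b = 0.277, c = 1.
Discriminant D = b^2 - 4ac = (0.277)^2 - 4*(1.415)*1 = 0.076729 - (5.66) = -5.583271.
D < 0, so the roots are the complex-conjugate pair z = (-b +/- i sqrt(-D)) / (2a) = -0.0979 +/- 0.8349i.
For a conjugate pair |z|^2 = z * conj(z) = (product of roots) = c/a = 1/(1.415) = 0.706714, so |z| = sqrt(0.706714) = 0.8407 for both roots.
Moduli of all roots: 0.8407, 0.8407.
All moduli strictly greater than 1? No.
Verdict: Not stationary.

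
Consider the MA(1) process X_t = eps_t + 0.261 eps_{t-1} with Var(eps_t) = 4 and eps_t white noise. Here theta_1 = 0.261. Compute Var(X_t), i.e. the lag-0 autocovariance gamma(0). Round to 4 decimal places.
\gamma(0) = 4.2725

For an MA(q) process X_t = eps_t + sum_i theta_i eps_{t-i} with
Var(eps_t) = sigma^2, the variance is
  gamma(0) = sigma^2 * (1 + sum_i theta_i^2).
  sum_i theta_i^2 = (0.261)^2 = 0.068121.
  gamma(0) = 4 * (1 + 0.068121) = 4 * 1.068121 = 4.272484, which rounds to 4.2725.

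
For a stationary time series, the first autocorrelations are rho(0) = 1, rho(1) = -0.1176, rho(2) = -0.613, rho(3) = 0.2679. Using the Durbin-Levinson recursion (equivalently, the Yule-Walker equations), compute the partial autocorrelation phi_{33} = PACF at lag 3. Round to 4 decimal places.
\phi_{33} = 0.1280

The PACF at lag k is phi_{kk}, the last component of the solution
to the Yule-Walker system G_k phi = r_k where
  (G_k)_{ij} = rho(|i - j|), (r_k)_i = rho(i), i,j = 1..k.
Equivalently, Durbin-Levinson gives phi_{kk} iteratively:
  phi_{11} = rho(1)
  phi_{kk} = [rho(k) - sum_{j=1..k-1} phi_{k-1,j} rho(k-j)]
            / [1 - sum_{j=1..k-1} phi_{k-1,j} rho(j)],
  phi_{k,j} = phi_{k-1,j} - phi_{kk} phi_{k-1,k-j},  j = 1..k-1.
Step k = 1:
  phi_11 = rho(1) = -0.1176.
Step k = 2:
  phi_22 = [rho(2) - phi_11 rho(1)] / [1 - phi_11 rho(1)] = [-0.613 - (-0.1176)(-0.1176)] / [1 - (-0.1176)(-0.1176)]
         = -0.62682976 / 0.98617024 = -0.63562.
  Update: phi_21 = phi_11 - phi_22 phi_11 = -0.1176 - (-0.63562)(-0.1176) = -0.192349.
Step k = 3:
  phi_33 = [rho(3) - phi_21 rho(2) - phi_22 rho(1)] / [1 - phi_21 rho(1) - phi_22 rho(2)]
    numerator   = 0.2679 - (-0.192349)(-0.613) - (-0.63562)(-0.1176) = 0.07524116
    denominator = 1 - (-0.192349)(-0.1176) - (-0.63562)(-0.613) = 0.58774456
  phi_33 = 0.07524116 / 0.58774456 = 0.128.
Therefore phi_{33} = 0.1280.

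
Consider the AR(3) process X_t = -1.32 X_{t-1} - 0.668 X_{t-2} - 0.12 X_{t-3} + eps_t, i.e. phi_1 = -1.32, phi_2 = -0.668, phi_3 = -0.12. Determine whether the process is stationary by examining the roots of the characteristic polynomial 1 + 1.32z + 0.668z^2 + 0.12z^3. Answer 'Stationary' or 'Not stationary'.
\text{Stationary}

The AR(p) characteristic polynomial is P(z) = 1 + 1.32z + 0.668z^2 + 0.12z^3.
Stationarity requires all roots to lie outside the unit circle, i.e. |z| > 1 for every root.
Degree 3: look for a simple real root z0 first, then factor out (1 - z/z0) and solve the remaining quadratic.
Testing z0 = -2.5: P(-2.5) = 1 + (1.32)(-2.5) + (0.668)(-2.5)^2 + (0.12)(-2.5)^3
  = 1 + (-3.3) + (4.175) + (-1.875) = 0.  So z_0 = -2.5 is a root, |z_0| = 2.5.
Divide out the factor (1 + 0.4 z) = (1 - z/z0) (since 1/z0 = -0.4):
  P(z) = (1 + 0.4 z)(1 + (0.92) z + (0.3) z^2)
  [check: z-coef 0.92 - (-0.4) = 1.32; z^2-coef 0.3 - (-0.4)(0.92) = 0.668; z^3-coef -(-0.4)(0.3) = 0.12.]
Remaining roots from the quadratic factor 1 + (0.92) z + (0.3) z^2:
  Set 1 + (0.92) z + (0.3) z^2 = 0, i.e. a z^2 + b z + c = 0 with a = 0.3, b = 0.92, c = 1.
  Discriminant D = b^2 - 4ac = (0.92)^2 - 4*(0.3)*1 = 0.8464 - (1.2) = -0.3536.
  D < 0, so the roots are the complex-conjugate pair z = (-b +/- i sqrt(-D)) / (2a) = -1.5333 +/- 0.9911i.
  For a conjugate pair |z|^2 = z * conj(z) = (product of roots) = c/a = 1/(0.3) = 3.333333, so |z| = sqrt(3.333333) = 1.8257 for both roots.
Moduli of all roots: 2.5000, 1.8257, 1.8257.
All moduli strictly greater than 1? Yes.
Verdict: Stationary.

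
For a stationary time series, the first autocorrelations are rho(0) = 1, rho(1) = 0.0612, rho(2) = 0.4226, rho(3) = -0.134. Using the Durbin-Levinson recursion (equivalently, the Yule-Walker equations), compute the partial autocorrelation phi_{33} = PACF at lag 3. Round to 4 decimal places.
\phi_{33} = -0.2130

The PACF at lag k is phi_{kk}, the last component of the solution
to the Yule-Walker system G_k phi = r_k where
  (G_k)_{ij} = rho(|i - j|), (r_k)_i = rho(i), i,j = 1..k.
Equivalently, Durbin-Levinson gives phi_{kk} iteratively:
  phi_{11} = rho(1)
  phi_{kk} = [rho(k) - sum_{j=1..k-1} phi_{k-1,j} rho(k-j)]
            / [1 - sum_{j=1..k-1} phi_{k-1,j} rho(j)],
  phi_{k,j} = phi_{k-1,j} - phi_{kk} phi_{k-1,k-j},  j = 1..k-1.
Step k = 1:
  phi_11 = rho(1) = 0.0612.
Step k = 2:
  phi_22 = [rho(2) - phi_11 rho(1)] / [1 - phi_11 rho(1)] = [0.4226 - (0.0612)(0.0612)] / [1 - (0.0612)(0.0612)]
         = 0.41885456 / 0.99625456 = 0.420429.
  Update: phi_21 = phi_11 - phi_22 phi_11 = 0.0612 - (0.420429)(0.0612) = 0.03547.
Step k = 3:
  phi_33 = [rho(3) - phi_21 rho(2) - phi_22 rho(1)] / [1 - phi_21 rho(1) - phi_22 rho(2)]
    numerator   = -0.134 - (0.03547)(0.4226) - (0.420429)(0.0612) = -0.17471978
    denominator = 1 - (0.03547)(0.0612) - (0.420429)(0.4226) = 0.82015585
  phi_33 = -0.17471978 / 0.82015585 = -0.213.
Therefore phi_{33} = -0.2130.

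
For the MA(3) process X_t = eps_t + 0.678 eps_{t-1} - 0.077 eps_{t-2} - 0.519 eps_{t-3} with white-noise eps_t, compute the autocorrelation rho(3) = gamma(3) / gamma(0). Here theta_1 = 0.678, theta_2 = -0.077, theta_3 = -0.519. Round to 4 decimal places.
\rho(3) = -0.2991

For an MA(q) process with theta_0 = 1, the autocovariance is
  gamma(k) = sigma^2 * sum_{i=0..q-k} theta_i * theta_{i+k},
and rho(k) = gamma(k) / gamma(0). Sigma^2 cancels.
  numerator   = (1)*(-0.519) = -0.519.
  denominator = (1)^2 + (0.678)^2 + (-0.077)^2 + (-0.519)^2 = 1.734974.
  rho(3) = -0.519 / 1.734974 = -0.2991.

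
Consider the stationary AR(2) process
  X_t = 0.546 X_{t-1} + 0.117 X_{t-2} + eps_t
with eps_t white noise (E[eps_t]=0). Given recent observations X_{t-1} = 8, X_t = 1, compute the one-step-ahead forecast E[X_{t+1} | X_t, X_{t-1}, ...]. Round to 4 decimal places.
E[X_{t+1} \mid \mathcal F_t] = 1.4820

For an AR(p) model X_t = c + sum_i phi_i X_{t-i} + eps_t, the
one-step-ahead conditional mean is
  E[X_{t+1} | X_t, ...] = c + sum_i phi_i X_{t+1-i}.
Substitute known values:
  E[X_{t+1} | ...] = (0.546) * (1) + (0.117) * (8)
                   = 1.4820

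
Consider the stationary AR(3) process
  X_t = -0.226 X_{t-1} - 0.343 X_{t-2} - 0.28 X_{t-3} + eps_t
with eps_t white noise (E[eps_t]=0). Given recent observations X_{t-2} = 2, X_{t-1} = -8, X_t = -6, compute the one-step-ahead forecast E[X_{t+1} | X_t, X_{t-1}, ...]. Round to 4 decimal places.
E[X_{t+1} \mid \mathcal F_t] = 3.5400

For an AR(p) model X_t = c + sum_i phi_i X_{t-i} + eps_t, the
one-step-ahead conditional mean is
  E[X_{t+1} | X_t, ...] = c + sum_i phi_i X_{t+1-i}.
Substitute known values:
  E[X_{t+1} | ...] = (-0.226) * (-6) + (-0.343) * (-8) + (-0.28) * (2)
                   = 3.5400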